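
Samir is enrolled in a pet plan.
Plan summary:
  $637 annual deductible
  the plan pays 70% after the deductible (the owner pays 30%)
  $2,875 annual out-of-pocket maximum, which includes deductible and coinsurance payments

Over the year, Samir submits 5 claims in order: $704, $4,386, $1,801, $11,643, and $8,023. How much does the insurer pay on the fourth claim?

$11,281.20

Claim 1 — $704: deductible takes $637, $67 remains; owner's 30% is $20.10. Cost to owner: $657.10. OOP to date $657.10. Plan pays $704 − $657.10 = $46.90.
Claim 2 — $4,386: deductible already satisfied, so owner's share is 30% × $4,386 = $1,315.80. Cost to owner: $1,315.80. OOP to date $1,972.90. Insurer: $4,386 − $1,315.80 = $3,070.20.
Claim 3 — $1,801: deductible met; 30% of $1,801 = $540.30. Owner pays $540.30; OOP now $2,513.20. Plan pays $1,801 − $540.30 = $1,260.70.
Claim 4 — $11,643: deductible already satisfied, so owner's share is 30% × $11,643 = $3,492.90. Adding that to $2,513.20 gives $6,006.10, past the $2,875 cap; owner pays only $2,875 − $2,513.20 = $361.80. Plan pays $11,643 − $361.80 = $11,281.20.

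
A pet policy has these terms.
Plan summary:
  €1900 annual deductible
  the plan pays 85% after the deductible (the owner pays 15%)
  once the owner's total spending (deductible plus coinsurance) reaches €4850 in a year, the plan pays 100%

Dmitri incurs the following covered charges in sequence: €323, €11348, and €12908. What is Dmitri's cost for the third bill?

€1484.35

#1 (€323): fully absorbed by the deductible. Owner owes €323 (running OOP €323).
#2 (€11348): deductible takes €1577, €9771 remains; coinsurance €9771 × 15% = €1465.65. Owner pays €3042.65; OOP now €3365.65.
#3 (€12908): deductible met; 15% of €12908 = €1936.20. Adding that to €3365.65 gives €5301.85, past the €4850 cap; owner pays only €4850 − €3365.65 = €1484.35.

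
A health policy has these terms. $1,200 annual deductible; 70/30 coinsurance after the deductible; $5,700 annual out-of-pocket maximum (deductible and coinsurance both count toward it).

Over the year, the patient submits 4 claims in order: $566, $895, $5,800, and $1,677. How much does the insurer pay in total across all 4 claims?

Bill 1, $566: all of it applies to the deductible. Patient owes $566 (running OOP $566). Plan pays $566 − $566 = $0.
Bill 2, $895: $634 finishes the deductible; $261 goes to coinsurance; patient's 30% is $78.30. Cost to patient: $712.30. OOP to date $1,278.30. Insurer: $895 − $712.30 = $182.70.
Bill 3, $5,800: deductible already satisfied, so patient's share is 30% × $5,800 = $1,740. Patient pays $1,740; OOP now $3,018.30. Plan pays $5,800 − $1,740 = $4,060.
Bill 4, $1,677: deductible met; 30% of $1,677 = $503.10. Patient pays $503.10; OOP now $3,521.40. Insurer: $1,677 − $503.10 = $1,173.90.
Insurer total = bills − patient's total = $8,938 − $3,521.40 = $5,416.60.

$5,416.60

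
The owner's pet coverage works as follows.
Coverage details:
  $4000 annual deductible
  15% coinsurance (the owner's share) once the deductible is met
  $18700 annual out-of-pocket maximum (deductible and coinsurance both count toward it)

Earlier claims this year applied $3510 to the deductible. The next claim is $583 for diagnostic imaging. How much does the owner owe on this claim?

$3510 of the $4000 deductible is already met, leaving $490.
The remaining $93 (= $583 − $490) moves to coinsurance.
15% of $93 = $13.95 falls to the owner.
Owner responsibility before any cap: $490 + $13.95 = $503.95.
Year-to-date out-of-pocket becomes $3510 + $503.95 = $4013.95, still under the $18700 maximum, so no cap applies.

$503.95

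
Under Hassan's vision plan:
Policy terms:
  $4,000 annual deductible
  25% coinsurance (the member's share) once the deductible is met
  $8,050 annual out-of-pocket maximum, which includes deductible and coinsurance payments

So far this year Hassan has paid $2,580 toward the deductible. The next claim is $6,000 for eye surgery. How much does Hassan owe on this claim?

$2,565

Remaining deductible: $4,000 − $2,580 = $1,420.
The remaining $4,580 (= $6,000 − $1,420) moves to coinsurance.
Coinsurance: $4,580 × 25% = $1,145.
Member responsibility before any cap: $1,420 + $1,145 = $2,565.
Total out-of-pocket so far would be $2,580 + $2,565 = $5,145, below the $8,050 cap — no reduction.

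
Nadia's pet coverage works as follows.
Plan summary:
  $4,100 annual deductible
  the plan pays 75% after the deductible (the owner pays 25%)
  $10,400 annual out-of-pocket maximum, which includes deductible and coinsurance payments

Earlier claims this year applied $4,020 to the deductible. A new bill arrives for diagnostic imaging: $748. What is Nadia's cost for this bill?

Deductible still to meet: $4,100 − $4,020 = $80.
That leaves $748 − $80 = $668 for coinsurance.
25% of $668 = $167 falls to the owner.
So the owner owes $80 + $167 = $247 before any cap.
Cumulative spending $4,020 + $247 = $4,267 stays under the $10,400 maximum.

$247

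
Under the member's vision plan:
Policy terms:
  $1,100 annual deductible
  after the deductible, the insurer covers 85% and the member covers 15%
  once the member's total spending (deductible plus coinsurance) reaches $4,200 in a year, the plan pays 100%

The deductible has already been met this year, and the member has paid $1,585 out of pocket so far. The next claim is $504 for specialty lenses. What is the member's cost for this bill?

With the deductible met, the entire $504 is subject to coinsurance.
Member's 15% share of $504 is $75.60.
Year-to-date out-of-pocket becomes $1,585 + $75.60 = $1,660.60, still under the $4,200 maximum, so no cap applies.

$75.60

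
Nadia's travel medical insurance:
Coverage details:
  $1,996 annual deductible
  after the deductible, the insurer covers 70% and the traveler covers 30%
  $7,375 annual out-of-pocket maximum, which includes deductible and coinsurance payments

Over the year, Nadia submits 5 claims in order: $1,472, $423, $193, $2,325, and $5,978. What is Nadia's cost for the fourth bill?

Bill 1, $1,472: entire amount goes to the deductible. Traveler owes $1,472 (running OOP $1,472).
Bill 2, $423: all of it applies to the deductible. Cost to traveler: $423. OOP to date $1,895.
Bill 3, $193: $101 finishes the deductible; $92 goes to coinsurance; coinsurance $92 × 30% = $27.60. Cost to traveler: $128.60. OOP to date $2,023.60.
Bill 4, $2,325: deductible met; 30% of $2,325 = $697.50. Traveler owes $697.50 (running OOP $2,721.10).

$697.50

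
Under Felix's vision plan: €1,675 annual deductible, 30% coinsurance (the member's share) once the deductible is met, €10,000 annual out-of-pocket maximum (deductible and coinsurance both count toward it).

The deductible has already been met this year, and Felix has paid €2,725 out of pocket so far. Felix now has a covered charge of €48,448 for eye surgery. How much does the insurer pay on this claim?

€41,173

The deductible is already satisfied, so the full bill goes to coinsurance.
30% of €48,448 = €14,534.40 falls to the member.
That would bring total out-of-pocket to €17,259.40, past the €10,000 cap. The member is capped at €10,000 − €2,725 = €7,275 on this claim.
The plan picks up €48,448 − €7,275 = €41,173.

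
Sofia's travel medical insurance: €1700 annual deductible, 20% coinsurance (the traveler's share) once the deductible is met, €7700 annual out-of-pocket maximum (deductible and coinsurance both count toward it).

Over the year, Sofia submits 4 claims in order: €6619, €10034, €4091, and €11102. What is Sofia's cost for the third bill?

€818.20

#1 (€6619): deductible takes €1700, €4919 remains; coinsurance €4919 × 20% = €983.80. Traveler pays €2683.80; OOP now €2683.80.
#2 (€10034): deductible met; 20% of €10034 = €2006.80. Traveler pays €2006.80; OOP now €4690.60.
#3 (€4091): 20% coinsurance on €4091 = €818.20. Cost to traveler: €818.20. OOP to date €5508.80.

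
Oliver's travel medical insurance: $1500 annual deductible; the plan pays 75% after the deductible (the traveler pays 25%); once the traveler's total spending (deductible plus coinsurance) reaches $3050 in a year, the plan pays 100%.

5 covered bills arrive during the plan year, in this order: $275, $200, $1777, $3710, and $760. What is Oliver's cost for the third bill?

Bill 1, $275: all of it applies to the deductible. Cost to traveler: $275. OOP to date $275.
Bill 2, $200: fully absorbed by the deductible. Traveler owes $200 (running OOP $475).
Bill 3, $1777: $1025 to deductible, leaving $752; 25% of $752 = $188. Cost to traveler: $1213. OOP to date $1688.

$1213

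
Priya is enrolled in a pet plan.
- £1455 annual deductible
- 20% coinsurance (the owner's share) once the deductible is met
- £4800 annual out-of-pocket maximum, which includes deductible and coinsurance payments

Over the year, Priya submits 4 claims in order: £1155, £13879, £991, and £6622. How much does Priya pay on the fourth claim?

£431

#1 (£1155): entire amount goes to the deductible. Cost to owner: £1155. OOP to date £1155.
#2 (£13879): deductible takes £300, £13579 remains; owner's 20% is £2715.80. Owner owes £3015.80 (running OOP £4170.80).
#3 (£991): 20% coinsurance on £991 = £198.20. Owner pays £198.20; OOP now £4369.
#4 (£6622): deductible already satisfied, so owner's share is 20% × £6622 = £1324.40. OOP would hit £5693.40 > £4800, so the cap limits the owner to £4800 − £4369 = £431.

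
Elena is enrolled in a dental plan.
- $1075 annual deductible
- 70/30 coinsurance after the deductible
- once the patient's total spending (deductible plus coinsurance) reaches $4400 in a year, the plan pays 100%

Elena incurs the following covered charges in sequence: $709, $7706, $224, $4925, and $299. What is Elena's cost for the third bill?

#1 ($709): all of it applies to the deductible. Cost to patient: $709. OOP to date $709.
#2 ($7706): $366 finishes the deductible; $7340 goes to coinsurance; coinsurance $7340 × 30% = $2202. Patient pays $2568; OOP now $3277.
#3 ($224): deductible met; 30% of $224 = $67.20. Patient pays $67.20; OOP now $3344.20.

$67.20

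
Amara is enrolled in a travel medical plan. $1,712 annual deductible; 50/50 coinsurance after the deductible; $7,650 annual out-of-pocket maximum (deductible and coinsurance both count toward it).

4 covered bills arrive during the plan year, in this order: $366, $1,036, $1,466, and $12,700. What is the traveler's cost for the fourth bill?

$5,360

Bill 1, $366: entire amount goes to the deductible. Traveler owes $366 (running OOP $366).
Bill 2, $1,036: fully absorbed by the deductible. Traveler owes $1,036 (running OOP $1,402).
Bill 3, $1,466: $310 to deductible, leaving $1,156; traveler's 50% is $578. Cost to traveler: $888. OOP to date $2,290.
Bill 4, $12,700: deductible met; 50% of $12,700 = $6,350. Adding that to $2,290 gives $8,640, past the $7,650 cap; traveler pays only $7,650 − $2,290 = $5,360.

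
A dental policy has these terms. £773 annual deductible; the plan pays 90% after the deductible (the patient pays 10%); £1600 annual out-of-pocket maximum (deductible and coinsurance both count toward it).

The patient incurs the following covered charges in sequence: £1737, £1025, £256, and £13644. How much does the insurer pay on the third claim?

£230.40

#1 (£1737): £773 finishes the deductible; £964 goes to coinsurance; coinsurance £964 × 10% = £96.40. Cost to patient: £869.40. OOP to date £869.40. Plan pays £1737 − £869.40 = £867.60.
#2 (£1025): deductible met; 10% of £1025 = £102.50. Cost to patient: £102.50. OOP to date £971.90. Plan pays £1025 − £102.50 = £922.50.
#3 (£256): deductible met; 10% of £256 = £25.60. Cost to patient: £25.60. OOP to date £997.50. Plan pays £256 − £25.60 = £230.40.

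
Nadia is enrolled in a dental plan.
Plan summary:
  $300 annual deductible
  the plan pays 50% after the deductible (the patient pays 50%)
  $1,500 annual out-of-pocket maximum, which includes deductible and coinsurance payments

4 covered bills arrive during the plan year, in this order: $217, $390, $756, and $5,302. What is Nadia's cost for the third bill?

Claim 1 ($217): fully absorbed by the deductible. Patient pays $217; OOP now $217.
Claim 2 ($390): $83 finishes the deductible; $307 goes to coinsurance; patient's 50% is $153.50. Patient owes $236.50 (running OOP $453.50).
Claim 3 ($756): deductible already satisfied, so patient's share is 50% × $756 = $378. Patient owes $378 (running OOP $831.50).

$378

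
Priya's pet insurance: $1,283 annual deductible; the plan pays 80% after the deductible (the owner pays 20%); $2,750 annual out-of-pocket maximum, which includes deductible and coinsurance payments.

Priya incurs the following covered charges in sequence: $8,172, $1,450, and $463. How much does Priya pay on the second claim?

$89.20

Claim 1 — $8,172: $1,283 finishes the deductible; $6,889 goes to coinsurance; coinsurance $6,889 × 20% = $1,377.80. Owner pays $2,660.80; OOP now $2,660.80.
Claim 2 — $1,450: 20% coinsurance on $1,450 = $290. That would push OOP to $2,950.80, over the $2,750 cap, so owner pays $2,750 − $2,660.80 = $89.20.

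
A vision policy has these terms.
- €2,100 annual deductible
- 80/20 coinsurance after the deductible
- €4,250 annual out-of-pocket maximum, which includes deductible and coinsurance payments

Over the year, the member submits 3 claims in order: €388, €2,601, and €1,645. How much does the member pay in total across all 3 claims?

€2,606.80

#1 (€388): fully absorbed by the deductible. Member pays €388; OOP now €388.
#2 (€2,601): deductible takes €1,712, €889 remains; member's 20% is €177.80. Member pays €1,889.80; OOP now €2,277.80.
#3 (€1,645): deductible already satisfied, so member's share is 20% × €1,645 = €329. Member pays €329; OOP now €2,606.80.
Total paid by the member: €388 + €1,889.80 + €329 = €2,606.80.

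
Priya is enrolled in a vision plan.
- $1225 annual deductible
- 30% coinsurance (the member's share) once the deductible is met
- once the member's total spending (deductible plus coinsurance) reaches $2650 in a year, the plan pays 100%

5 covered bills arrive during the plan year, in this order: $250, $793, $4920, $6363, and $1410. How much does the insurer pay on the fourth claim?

$6359.40

#1 ($250): entire amount goes to the deductible. Member owes $250 (running OOP $250). Plan pays $250 − $250 = $0.
#2 ($793): fully absorbed by the deductible. Member owes $793 (running OOP $1043). Insurer: $793 − $793 = $0.
#3 ($4920): $182 finishes the deductible; $4738 goes to coinsurance; 30% of $4738 = $1421.40. Cost to member: $1603.40. OOP to date $2646.40. Insurer: $4920 − $1603.40 = $3316.60.
#4 ($6363): 30% coinsurance on $6363 = $1908.90. Adding that to $2646.40 gives $4555.30, past the $2650 cap; member pays only $2650 − $2646.40 = $3.60. Insurer: $6363 − $3.60 = $6359.40.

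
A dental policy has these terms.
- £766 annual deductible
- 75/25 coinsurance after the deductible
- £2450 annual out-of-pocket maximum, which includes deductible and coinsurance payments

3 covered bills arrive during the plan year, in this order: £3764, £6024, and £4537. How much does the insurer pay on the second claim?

£5089.50

Claim 1 (£3764): £766 finishes the deductible; £2998 goes to coinsurance; coinsurance £2998 × 25% = £749.50. Patient pays £1515.50; OOP now £1515.50. Plan pays £3764 − £1515.50 = £2248.50.
Claim 2 (£6024): deductible met; 25% of £6024 = £1506. Adding that to £1515.50 gives £3021.50, past the £2450 cap; patient pays only £2450 − £1515.50 = £934.50. Insurer: £6024 − £934.50 = £5089.50.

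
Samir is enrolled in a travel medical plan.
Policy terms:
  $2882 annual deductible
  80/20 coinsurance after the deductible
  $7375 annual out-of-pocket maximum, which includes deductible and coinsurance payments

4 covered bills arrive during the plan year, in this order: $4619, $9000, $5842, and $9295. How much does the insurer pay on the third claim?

#1 ($4619): deductible takes $2882, $1737 remains; traveler's 20% is $347.40. Cost to traveler: $3229.40. OOP to date $3229.40. Plan pays $4619 − $3229.40 = $1389.60.
#2 ($9000): 20% coinsurance on $9000 = $1800. Traveler owes $1800 (running OOP $5029.40). Plan pays $9000 − $1800 = $7200.
#3 ($5842): 20% coinsurance on $5842 = $1168.40. Cost to traveler: $1168.40. OOP to date $6197.80. Plan pays $5842 − $1168.40 = $4673.60.

$4673.60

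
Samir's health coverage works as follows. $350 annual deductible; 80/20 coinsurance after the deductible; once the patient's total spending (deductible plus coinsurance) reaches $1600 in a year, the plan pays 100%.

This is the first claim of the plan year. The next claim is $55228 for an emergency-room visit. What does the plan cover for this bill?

Nothing has been paid toward the $350 deductible, so the first $350 of this charge is applied there.
That leaves $55228 − $350 = $54878 for coinsurance.
Patient's 20% share of $54878 is $10975.60.
That puts the patient's cost at $350 + $10975.60 = $11325.60 before any cap.
That would bring total out-of-pocket to $11325.60, past the $1600 cap. The patient is capped at $1600 − $0 = $1600 on this claim.
Insurer pays the balance: $55228 − $1600 = $53628.

$53628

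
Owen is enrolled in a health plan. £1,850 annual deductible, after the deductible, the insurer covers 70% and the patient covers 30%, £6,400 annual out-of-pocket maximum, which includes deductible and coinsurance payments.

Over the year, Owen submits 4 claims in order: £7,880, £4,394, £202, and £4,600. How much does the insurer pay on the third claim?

Claim 1 — £7,880: £1,850 finishes the deductible; £6,030 goes to coinsurance; coinsurance £6,030 × 30% = £1,809. Patient owes £3,659 (running OOP £3,659). Insurer: £7,880 − £3,659 = £4,221.
Claim 2 — £4,394: deductible already satisfied, so patient's share is 30% × £4,394 = £1,318.20. Patient owes £1,318.20 (running OOP £4,977.20). Plan pays £4,394 − £1,318.20 = £3,075.80.
Claim 3 — £202: deductible met; 30% of £202 = £60.60. Patient pays £60.60; OOP now £5,037.80. Insurer: £202 − £60.60 = £141.40.

£141.40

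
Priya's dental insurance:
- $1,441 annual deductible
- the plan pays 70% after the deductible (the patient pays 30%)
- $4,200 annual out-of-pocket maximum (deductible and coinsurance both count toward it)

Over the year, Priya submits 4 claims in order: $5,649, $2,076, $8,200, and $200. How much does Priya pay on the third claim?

$873.80

Bill 1, $5,649: deductible takes $1,441, $4,208 remains; 30% of $4,208 = $1,262.40. Patient owes $2,703.40 (running OOP $2,703.40).
Bill 2, $2,076: 30% coinsurance on $2,076 = $622.80. Patient pays $622.80; OOP now $3,326.20.
Bill 3, $8,200: deductible already satisfied, so patient's share is 30% × $8,200 = $2,460. OOP would hit $5,786.20 > $4,200, so the cap limits the patient to $4,200 − $3,326.20 = $873.80.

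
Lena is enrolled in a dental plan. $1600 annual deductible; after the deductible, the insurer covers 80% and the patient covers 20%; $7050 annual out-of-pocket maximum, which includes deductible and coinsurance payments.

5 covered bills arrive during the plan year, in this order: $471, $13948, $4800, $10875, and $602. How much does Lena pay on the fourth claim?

$1926.20

Bill 1, $471: all of it applies to the deductible. Patient pays $471; OOP now $471.
Bill 2, $13948: $1129 to deductible, leaving $12819; patient's 20% is $2563.80. Patient owes $3692.80 (running OOP $4163.80).
Bill 3, $4800: 20% coinsurance on $4800 = $960. Cost to patient: $960. OOP to date $5123.80.
Bill 4, $10875: deductible met; 20% of $10875 = $2175. Adding that to $5123.80 gives $7298.80, past the $7050 cap; patient pays only $7050 − $5123.80 = $1926.20.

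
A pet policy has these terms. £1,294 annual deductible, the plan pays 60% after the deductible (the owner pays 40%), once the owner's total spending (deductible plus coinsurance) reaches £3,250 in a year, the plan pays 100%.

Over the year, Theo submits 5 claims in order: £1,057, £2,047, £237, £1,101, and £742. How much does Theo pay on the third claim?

£94.80

Claim 1 — £1,057: entire amount goes to the deductible. Cost to owner: £1,057. OOP to date £1,057.
Claim 2 — £2,047: £237 to deductible, leaving £1,810; coinsurance £1,810 × 40% = £724. Owner owes £961 (running OOP £2,018).
Claim 3 — £237: deductible already satisfied, so owner's share is 40% × £237 = £94.80. Cost to owner: £94.80. OOP to date £2,112.80.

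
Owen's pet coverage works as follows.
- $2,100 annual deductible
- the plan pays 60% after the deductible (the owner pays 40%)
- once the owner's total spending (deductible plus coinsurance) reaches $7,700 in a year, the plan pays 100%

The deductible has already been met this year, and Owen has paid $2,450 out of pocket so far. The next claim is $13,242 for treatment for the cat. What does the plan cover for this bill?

The deductible is already satisfied, so the full bill goes to coinsurance.
40% of $13,242 = $5,296.80 falls to the owner.
That would bring total out-of-pocket to $7,746.80, past the $7,700 cap. The owner is capped at $7,700 − $2,450 = $5,250 on this claim.
Insurer pays the balance: $13,242 − $5,250 = $7,992.

$7,992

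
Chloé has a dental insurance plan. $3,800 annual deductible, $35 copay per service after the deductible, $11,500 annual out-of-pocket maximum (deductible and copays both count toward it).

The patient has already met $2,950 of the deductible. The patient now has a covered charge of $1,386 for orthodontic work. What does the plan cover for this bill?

Remaining deductible: $3,800 − $2,950 = $850.
After the $850 deductible portion, $1,386 − $850 = $536 is subject to the copay.
Copay on this service: $35.
Patient responsibility before any cap: $850 + $35 = $885.
Cumulative spending $2,950 + $885 = $3,835 stays under the $11,500 maximum.
The plan picks up $1,386 − $885 = $501.

$501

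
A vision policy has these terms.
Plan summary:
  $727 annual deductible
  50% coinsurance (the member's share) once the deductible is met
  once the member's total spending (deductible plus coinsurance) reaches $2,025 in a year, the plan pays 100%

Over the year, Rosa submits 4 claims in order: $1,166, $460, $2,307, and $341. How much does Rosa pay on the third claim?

Claim 1 ($1,166): $727 finishes the deductible; $439 goes to coinsurance; member's 50% is $219.50. Cost to member: $946.50. OOP to date $946.50.
Claim 2 ($460): 50% coinsurance on $460 = $230. Member owes $230 (running OOP $1,176.50).
Claim 3 ($2,307): deductible met; 50% of $2,307 = $1,153.50. Adding that to $1,176.50 gives $2,330, past the $2,025 cap; member pays only $2,025 − $1,176.50 = $848.50.

$848.50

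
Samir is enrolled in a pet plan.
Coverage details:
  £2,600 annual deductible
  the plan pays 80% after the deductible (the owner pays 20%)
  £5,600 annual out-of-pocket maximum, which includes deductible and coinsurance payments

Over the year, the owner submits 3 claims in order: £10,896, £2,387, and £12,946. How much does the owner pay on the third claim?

£863.40

Claim 1 — £10,896: £2,600 to deductible, leaving £8,296; owner's 20% is £1,659.20. Cost to owner: £4,259.20. OOP to date £4,259.20.
Claim 2 — £2,387: deductible met; 20% of £2,387 = £477.40. Owner pays £477.40; OOP now £4,736.60.
Claim 3 — £12,946: 20% coinsurance on £12,946 = £2,589.20. OOP would hit £7,325.80 > £5,600, so the cap limits the owner to £5,600 − £4,736.60 = £863.40.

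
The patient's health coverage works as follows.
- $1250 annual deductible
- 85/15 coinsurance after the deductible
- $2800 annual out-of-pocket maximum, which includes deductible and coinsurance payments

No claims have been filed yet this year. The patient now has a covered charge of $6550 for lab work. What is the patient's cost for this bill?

Nothing has been paid toward the $1250 deductible, so the first $1250 of this charge is applied there.
That leaves $6550 − $1250 = $5300 for coinsurance.
Patient's 15% share of $5300 is $795.
Patient responsibility before any cap: $1250 + $795 = $2045.
Cumulative spending $0 + $2045 = $2045 stays under the $2800 maximum.

$2045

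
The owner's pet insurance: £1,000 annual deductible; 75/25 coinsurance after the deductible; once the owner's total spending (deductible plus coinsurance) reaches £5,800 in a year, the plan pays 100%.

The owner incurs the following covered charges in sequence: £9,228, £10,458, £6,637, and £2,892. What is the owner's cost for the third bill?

Claim 1 — £9,228: deductible takes £1,000, £8,228 remains; owner's 25% is £2,057. Owner pays £3,057; OOP now £3,057.
Claim 2 — £10,458: deductible met; 25% of £10,458 = £2,614.50. Owner owes £2,614.50 (running OOP £5,671.50).
Claim 3 — £6,637: deductible already satisfied, so owner's share is 25% × £6,637 = £1,659.25. OOP would hit £7,330.75 > £5,800, so the cap limits the owner to £5,800 − £5,671.50 = £128.50.

£128.50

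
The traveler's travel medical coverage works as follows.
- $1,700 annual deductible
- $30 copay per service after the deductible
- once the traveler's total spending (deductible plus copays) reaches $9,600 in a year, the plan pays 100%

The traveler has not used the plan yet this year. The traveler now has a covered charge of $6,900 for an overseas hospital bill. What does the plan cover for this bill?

$5,170

Nothing has been paid toward the $1,700 deductible, so the first $1,700 of this charge is applied there.
The remaining $5,200 (= $6,900 − $1,700) moves to the copay.
Copay on this service: $30.
Traveler responsibility before any cap: $1,700 + $30 = $1,730.
Cumulative spending $0 + $1,730 = $1,730 stays under the $9,600 maximum.
Insurer pays the balance: $6,900 − $1,730 = $5,170.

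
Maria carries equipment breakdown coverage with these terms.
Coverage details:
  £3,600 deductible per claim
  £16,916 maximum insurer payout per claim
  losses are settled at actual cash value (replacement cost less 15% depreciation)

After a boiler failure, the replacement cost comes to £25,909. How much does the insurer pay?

£16,916

At 15% depreciation, ACV = £25,909 − £3,886.35 = £22,022.65.
After the deductible, £22,022.65 − £3,600 = £18,422.65 remains.
£18,422.65 exceeds the £16,916 limit, so the insurer pays the limit: £16,916.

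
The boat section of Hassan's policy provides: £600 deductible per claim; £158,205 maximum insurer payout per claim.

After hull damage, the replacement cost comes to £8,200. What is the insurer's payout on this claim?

£7,600

Less the £600 deductible: £8,200 − £600 = £7,600.
£7,600 ≤ £158,205, so the limit doesn't bind; insurer pays £7,600.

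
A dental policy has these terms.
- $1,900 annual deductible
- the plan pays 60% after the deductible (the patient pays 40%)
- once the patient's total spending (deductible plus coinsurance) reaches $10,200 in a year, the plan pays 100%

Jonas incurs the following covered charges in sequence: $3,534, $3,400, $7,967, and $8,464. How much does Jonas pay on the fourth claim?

Claim 1 — $3,534: deductible takes $1,900, $1,634 remains; 40% of $1,634 = $653.60. Cost to patient: $2,553.60. OOP to date $2,553.60.
Claim 2 — $3,400: deductible met; 40% of $3,400 = $1,360. Patient owes $1,360 (running OOP $3,913.60).
Claim 3 — $7,967: deductible met; 40% of $7,967 = $3,186.80. Cost to patient: $3,186.80. OOP to date $7,100.40.
Claim 4 — $8,464: 40% coinsurance on $8,464 = $3,385.60. OOP would hit $10,486 > $10,200, so the cap limits the patient to $10,200 − $7,100.40 = $3,099.60.

$3,099.60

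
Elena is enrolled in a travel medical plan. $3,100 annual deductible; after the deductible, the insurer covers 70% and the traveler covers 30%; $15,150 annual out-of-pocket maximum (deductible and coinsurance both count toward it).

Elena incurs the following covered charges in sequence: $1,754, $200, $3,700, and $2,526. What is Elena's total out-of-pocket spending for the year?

Claim 1 ($1,754): entire amount goes to the deductible. Cost to traveler: $1,754. OOP to date $1,754.
Claim 2 ($200): all of it applies to the deductible. Cost to traveler: $200. OOP to date $1,954.
Claim 3 ($3,700): $1,146 finishes the deductible; $2,554 goes to coinsurance; coinsurance $2,554 × 30% = $766.20. Traveler pays $1,912.20; OOP now $3,866.20.
Claim 4 ($2,526): deductible met; 30% of $2,526 = $757.80. Traveler owes $757.80 (running OOP $4,624).
Summing the traveler's payments: $1,754 + $200 + $1,912.20 + $757.80 = $4,624.

$4,624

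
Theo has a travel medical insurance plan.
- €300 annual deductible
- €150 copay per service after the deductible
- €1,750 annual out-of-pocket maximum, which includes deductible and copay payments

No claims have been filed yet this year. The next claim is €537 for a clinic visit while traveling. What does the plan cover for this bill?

€87

Deductible not yet touched, so the first €300 of the bill goes to the deductible.
The remaining €237 (= €537 − €300) moves to the copay.
Copay on this service: €150.
So the traveler owes €300 + €150 = €450 before any cap.
Total out-of-pocket so far would be €0 + €450 = €450, below the €1,750 cap — no reduction.
The plan picks up €537 − €450 = €87.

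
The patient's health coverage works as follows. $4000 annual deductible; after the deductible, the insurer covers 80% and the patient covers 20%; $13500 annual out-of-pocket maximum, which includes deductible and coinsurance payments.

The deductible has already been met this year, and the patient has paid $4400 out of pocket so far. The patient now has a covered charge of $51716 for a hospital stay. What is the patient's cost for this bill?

The deductible is already satisfied, so the full bill goes to coinsurance.
Patient's 20% share of $51716 is $10343.20.
Year-to-date out-of-pocket would reach $4400 + $10343.20 = $14743.20, above the $13500 maximum, so the patient pays only $13500 − $4400 = $9100.

$9100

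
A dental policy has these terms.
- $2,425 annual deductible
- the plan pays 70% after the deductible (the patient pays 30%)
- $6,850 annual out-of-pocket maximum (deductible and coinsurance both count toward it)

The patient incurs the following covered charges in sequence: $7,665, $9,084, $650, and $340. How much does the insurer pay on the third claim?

Bill 1, $7,665: $2,425 finishes the deductible; $5,240 goes to coinsurance; 30% of $5,240 = $1,572. Patient pays $3,997; OOP now $3,997. Plan pays $7,665 − $3,997 = $3,668.
Bill 2, $9,084: 30% coinsurance on $9,084 = $2,725.20. Patient pays $2,725.20; OOP now $6,722.20. Plan pays $9,084 − $2,725.20 = $6,358.80.
Bill 3, $650: deductible already satisfied, so patient's share is 30% × $650 = $195. Adding that to $6,722.20 gives $6,917.20, past the $6,850 cap; patient pays only $6,850 − $6,722.20 = $127.80. Insurer: $650 − $127.80 = $522.20.

$522.20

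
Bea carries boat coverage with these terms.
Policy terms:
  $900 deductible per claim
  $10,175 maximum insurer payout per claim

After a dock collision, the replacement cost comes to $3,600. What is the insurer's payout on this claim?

$2,700

After the deductible, $3,600 − $900 = $2,700 remains.
$2,700 is within the $10,175 limit, so the insurer pays $2,700.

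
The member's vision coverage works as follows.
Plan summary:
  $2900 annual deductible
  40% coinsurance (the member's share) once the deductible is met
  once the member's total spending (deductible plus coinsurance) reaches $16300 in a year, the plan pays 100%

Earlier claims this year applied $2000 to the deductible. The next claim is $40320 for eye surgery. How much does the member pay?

$2000 of the $2900 deductible is already met, leaving $900.
The remaining $39420 (= $40320 − $900) moves to coinsurance.
Member's 40% share of $39420 is $15768.
So the member owes $900 + $15768 = $16668 before any cap.
That would bring total out-of-pocket to $18668, past the $16300 cap. The member is capped at $16300 − $2000 = $14300 on this claim.

$14300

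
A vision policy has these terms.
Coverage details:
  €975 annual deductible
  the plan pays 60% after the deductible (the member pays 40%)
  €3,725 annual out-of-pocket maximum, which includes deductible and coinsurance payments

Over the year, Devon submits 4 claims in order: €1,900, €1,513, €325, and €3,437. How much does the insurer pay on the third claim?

Claim 1 (€1,900): deductible takes €975, €925 remains; coinsurance €925 × 40% = €370. Cost to member: €1,345. OOP to date €1,345. Insurer: €1,900 − €1,345 = €555.
Claim 2 (€1,513): deductible already satisfied, so member's share is 40% × €1,513 = €605.20. Cost to member: €605.20. OOP to date €1,950.20. Plan pays €1,513 − €605.20 = €907.80.
Claim 3 (€325): deductible met; 40% of €325 = €130. Member owes €130 (running OOP €2,080.20). Plan pays €325 − €130 = €195.

€195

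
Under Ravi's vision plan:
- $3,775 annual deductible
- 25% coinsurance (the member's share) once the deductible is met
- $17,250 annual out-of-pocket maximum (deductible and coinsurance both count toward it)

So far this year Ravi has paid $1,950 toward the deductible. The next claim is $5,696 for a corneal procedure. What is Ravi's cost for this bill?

Deductible still to meet: $3,775 − $1,950 = $1,825.
That leaves $5,696 − $1,825 = $3,871 for coinsurance.
Member's 25% share of $3,871 is $967.75.
Member responsibility before any cap: $1,825 + $967.75 = $2,792.75.
Cumulative spending $1,950 + $2,792.75 = $4,742.75 stays under the $17,250 maximum.

$2,792.75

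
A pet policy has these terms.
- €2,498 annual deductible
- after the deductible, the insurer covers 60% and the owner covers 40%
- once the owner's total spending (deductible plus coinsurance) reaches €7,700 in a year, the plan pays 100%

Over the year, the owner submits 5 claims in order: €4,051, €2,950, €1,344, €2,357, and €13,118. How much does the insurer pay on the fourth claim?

Claim 1 — €4,051: €2,498 finishes the deductible; €1,553 goes to coinsurance; 40% of €1,553 = €621.20. Owner pays €3,119.20; OOP now €3,119.20. Insurer: €4,051 − €3,119.20 = €931.80.
Claim 2 — €2,950: 40% coinsurance on €2,950 = €1,180. Owner pays €1,180; OOP now €4,299.20. Plan pays €2,950 − €1,180 = €1,770.
Claim 3 — €1,344: deductible met; 40% of €1,344 = €537.60. Owner pays €537.60; OOP now €4,836.80. Plan pays €1,344 − €537.60 = €806.40.
Claim 4 — €2,357: deductible already satisfied, so owner's share is 40% × €2,357 = €942.80. Owner owes €942.80 (running OOP €5,779.60). Plan pays €2,357 − €942.80 = €1,414.20.

€1,414.20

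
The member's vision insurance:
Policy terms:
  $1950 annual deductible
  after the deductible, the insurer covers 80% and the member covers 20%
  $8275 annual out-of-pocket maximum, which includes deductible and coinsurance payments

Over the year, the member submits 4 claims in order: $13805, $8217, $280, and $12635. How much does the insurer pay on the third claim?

#1 ($13805): $1950 finishes the deductible; $11855 goes to coinsurance; coinsurance $11855 × 20% = $2371. Member owes $4321 (running OOP $4321). Plan pays $13805 − $4321 = $9484.
#2 ($8217): deductible met; 20% of $8217 = $1643.40. Member pays $1643.40; OOP now $5964.40. Insurer: $8217 − $1643.40 = $6573.60.
#3 ($280): deductible already satisfied, so member's share is 20% × $280 = $56. Member pays $56; OOP now $6020.40. Insurer: $280 − $56 = $224.

$224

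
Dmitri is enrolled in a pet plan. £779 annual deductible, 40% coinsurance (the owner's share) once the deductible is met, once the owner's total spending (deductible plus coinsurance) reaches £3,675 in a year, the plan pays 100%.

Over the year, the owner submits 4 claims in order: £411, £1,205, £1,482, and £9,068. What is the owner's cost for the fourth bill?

Bill 1, £411: all of it applies to the deductible. Owner owes £411 (running OOP £411).
Bill 2, £1,205: £368 to deductible, leaving £837; 40% of £837 = £334.80. Cost to owner: £702.80. OOP to date £1,113.80.
Bill 3, £1,482: 40% coinsurance on £1,482 = £592.80. Cost to owner: £592.80. OOP to date £1,706.60.
Bill 4, £9,068: deductible already satisfied, so owner's share is 40% × £9,068 = £3,627.20. OOP would hit £5,333.80 > £3,675, so the cap limits the owner to £3,675 − £1,706.60 = £1,968.40.

£1,968.40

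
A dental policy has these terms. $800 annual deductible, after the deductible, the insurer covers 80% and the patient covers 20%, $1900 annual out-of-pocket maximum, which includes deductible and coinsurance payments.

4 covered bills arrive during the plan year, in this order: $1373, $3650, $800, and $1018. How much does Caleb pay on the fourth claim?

$95.40

Claim 1 ($1373): deductible takes $800, $573 remains; coinsurance $573 × 20% = $114.60. Cost to patient: $914.60. OOP to date $914.60.
Claim 2 ($3650): 20% coinsurance on $3650 = $730. Cost to patient: $730. OOP to date $1644.60.
Claim 3 ($800): deductible already satisfied, so patient's share is 20% × $800 = $160. Patient pays $160; OOP now $1804.60.
Claim 4 ($1018): 20% coinsurance on $1018 = $203.60. Adding that to $1804.60 gives $2008.20, past the $1900 cap; patient pays only $1900 − $1804.60 = $95.40.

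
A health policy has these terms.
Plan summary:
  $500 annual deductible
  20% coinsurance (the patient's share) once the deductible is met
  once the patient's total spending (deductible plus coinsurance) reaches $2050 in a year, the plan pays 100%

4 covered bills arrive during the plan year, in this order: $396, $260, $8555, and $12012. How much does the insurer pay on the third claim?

Claim 1 — $396: entire amount goes to the deductible. Patient pays $396; OOP now $396. Insurer: $396 − $396 = $0.
Claim 2 — $260: deductible takes $104, $156 remains; patient's 20% is $31.20. Cost to patient: $135.20. OOP to date $531.20. Insurer: $260 − $135.20 = $124.80.
Claim 3 — $8555: deductible already satisfied, so patient's share is 20% × $8555 = $1711. Adding that to $531.20 gives $2242.20, past the $2050 cap; patient pays only $2050 − $531.20 = $1518.80. Plan pays $8555 − $1518.80 = $7036.20.

$7036.20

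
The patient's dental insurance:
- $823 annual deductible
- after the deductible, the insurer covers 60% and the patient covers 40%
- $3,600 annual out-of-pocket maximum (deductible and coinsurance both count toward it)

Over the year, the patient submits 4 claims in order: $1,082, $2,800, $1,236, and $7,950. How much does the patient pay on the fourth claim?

Bill 1, $1,082: $823 to deductible, leaving $259; coinsurance $259 × 40% = $103.60. Patient pays $926.60; OOP now $926.60.
Bill 2, $2,800: 40% coinsurance on $2,800 = $1,120. Patient owes $1,120 (running OOP $2,046.60).
Bill 3, $1,236: 40% coinsurance on $1,236 = $494.40. Patient owes $494.40 (running OOP $2,541).
Bill 4, $7,950: deductible already satisfied, so patient's share is 40% × $7,950 = $3,180. Adding that to $2,541 gives $5,721, past the $3,600 cap; patient pays only $3,600 − $2,541 = $1,059.

$1,059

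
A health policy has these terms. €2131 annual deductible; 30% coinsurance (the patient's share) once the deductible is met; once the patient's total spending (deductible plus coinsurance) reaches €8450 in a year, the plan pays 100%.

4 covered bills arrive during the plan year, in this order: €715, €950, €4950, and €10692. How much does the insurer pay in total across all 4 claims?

Claim 1 — €715: all of it applies to the deductible. Cost to patient: €715. OOP to date €715. Plan pays €715 − €715 = €0.
Claim 2 — €950: fully absorbed by the deductible. Patient owes €950 (running OOP €1665). Plan pays €950 − €950 = €0.
Claim 3 — €4950: €466 to deductible, leaving €4484; patient's 30% is €1345.20. Cost to patient: €1811.20. OOP to date €3476.20. Insurer: €4950 − €1811.20 = €3138.80.
Claim 4 — €10692: deductible met; 30% of €10692 = €3207.60. Cost to patient: €3207.60. OOP to date €6683.80. Insurer: €10692 − €3207.60 = €7484.40.
Insurer total = bills − patient's total = €17307 − €6683.80 = €10623.20.

€10623.20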